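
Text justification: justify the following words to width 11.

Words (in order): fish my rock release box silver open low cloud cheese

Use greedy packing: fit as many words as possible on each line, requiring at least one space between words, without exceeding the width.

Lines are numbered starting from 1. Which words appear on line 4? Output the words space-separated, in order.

Answer: silver open

Derivation:
Line 1: ['fish', 'my'] (min_width=7, slack=4)
Line 2: ['rock'] (min_width=4, slack=7)
Line 3: ['release', 'box'] (min_width=11, slack=0)
Line 4: ['silver', 'open'] (min_width=11, slack=0)
Line 5: ['low', 'cloud'] (min_width=9, slack=2)
Line 6: ['cheese'] (min_width=6, slack=5)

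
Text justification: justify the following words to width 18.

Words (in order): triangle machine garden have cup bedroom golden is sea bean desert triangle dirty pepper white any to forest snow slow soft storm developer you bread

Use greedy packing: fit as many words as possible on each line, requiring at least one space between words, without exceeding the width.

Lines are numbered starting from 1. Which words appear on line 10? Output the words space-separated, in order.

Answer: bread

Derivation:
Line 1: ['triangle', 'machine'] (min_width=16, slack=2)
Line 2: ['garden', 'have', 'cup'] (min_width=15, slack=3)
Line 3: ['bedroom', 'golden', 'is'] (min_width=17, slack=1)
Line 4: ['sea', 'bean', 'desert'] (min_width=15, slack=3)
Line 5: ['triangle', 'dirty'] (min_width=14, slack=4)
Line 6: ['pepper', 'white', 'any'] (min_width=16, slack=2)
Line 7: ['to', 'forest', 'snow'] (min_width=14, slack=4)
Line 8: ['slow', 'soft', 'storm'] (min_width=15, slack=3)
Line 9: ['developer', 'you'] (min_width=13, slack=5)
Line 10: ['bread'] (min_width=5, slack=13)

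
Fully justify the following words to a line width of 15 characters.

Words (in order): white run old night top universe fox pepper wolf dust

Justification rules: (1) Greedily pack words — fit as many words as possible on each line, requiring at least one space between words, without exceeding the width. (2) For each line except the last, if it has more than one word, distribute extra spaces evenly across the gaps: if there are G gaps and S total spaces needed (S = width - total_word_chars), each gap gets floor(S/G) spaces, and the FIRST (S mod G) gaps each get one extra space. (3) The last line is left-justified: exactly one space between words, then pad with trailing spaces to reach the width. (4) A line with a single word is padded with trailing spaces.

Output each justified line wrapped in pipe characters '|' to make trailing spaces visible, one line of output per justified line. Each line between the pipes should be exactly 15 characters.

Answer: |white  run  old|
|night       top|
|universe    fox|
|pepper     wolf|
|dust           |

Derivation:
Line 1: ['white', 'run', 'old'] (min_width=13, slack=2)
Line 2: ['night', 'top'] (min_width=9, slack=6)
Line 3: ['universe', 'fox'] (min_width=12, slack=3)
Line 4: ['pepper', 'wolf'] (min_width=11, slack=4)
Line 5: ['dust'] (min_width=4, slack=11)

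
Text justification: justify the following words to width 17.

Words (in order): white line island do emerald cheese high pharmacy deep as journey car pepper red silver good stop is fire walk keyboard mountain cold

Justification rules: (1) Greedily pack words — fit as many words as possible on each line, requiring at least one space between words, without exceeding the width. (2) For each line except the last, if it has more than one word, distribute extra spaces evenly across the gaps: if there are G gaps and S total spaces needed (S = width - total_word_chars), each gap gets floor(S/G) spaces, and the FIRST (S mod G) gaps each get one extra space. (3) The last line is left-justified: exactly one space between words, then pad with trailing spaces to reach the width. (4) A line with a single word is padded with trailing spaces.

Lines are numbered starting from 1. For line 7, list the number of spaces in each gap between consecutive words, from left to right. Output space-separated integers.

Line 1: ['white', 'line', 'island'] (min_width=17, slack=0)
Line 2: ['do', 'emerald', 'cheese'] (min_width=17, slack=0)
Line 3: ['high', 'pharmacy'] (min_width=13, slack=4)
Line 4: ['deep', 'as', 'journey'] (min_width=15, slack=2)
Line 5: ['car', 'pepper', 'red'] (min_width=14, slack=3)
Line 6: ['silver', 'good', 'stop'] (min_width=16, slack=1)
Line 7: ['is', 'fire', 'walk'] (min_width=12, slack=5)
Line 8: ['keyboard', 'mountain'] (min_width=17, slack=0)
Line 9: ['cold'] (min_width=4, slack=13)

Answer: 4 3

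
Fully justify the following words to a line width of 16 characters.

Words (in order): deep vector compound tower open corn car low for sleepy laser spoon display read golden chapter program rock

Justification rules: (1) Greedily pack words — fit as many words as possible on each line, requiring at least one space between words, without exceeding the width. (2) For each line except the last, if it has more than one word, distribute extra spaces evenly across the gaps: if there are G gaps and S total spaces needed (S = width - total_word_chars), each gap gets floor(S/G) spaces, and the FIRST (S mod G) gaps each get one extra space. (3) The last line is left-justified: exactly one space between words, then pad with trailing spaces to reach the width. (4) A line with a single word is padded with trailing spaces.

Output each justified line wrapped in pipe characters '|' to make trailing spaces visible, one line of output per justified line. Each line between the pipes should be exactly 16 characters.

Line 1: ['deep', 'vector'] (min_width=11, slack=5)
Line 2: ['compound', 'tower'] (min_width=14, slack=2)
Line 3: ['open', 'corn', 'car'] (min_width=13, slack=3)
Line 4: ['low', 'for', 'sleepy'] (min_width=14, slack=2)
Line 5: ['laser', 'spoon'] (min_width=11, slack=5)
Line 6: ['display', 'read'] (min_width=12, slack=4)
Line 7: ['golden', 'chapter'] (min_width=14, slack=2)
Line 8: ['program', 'rock'] (min_width=12, slack=4)

Answer: |deep      vector|
|compound   tower|
|open   corn  car|
|low  for  sleepy|
|laser      spoon|
|display     read|
|golden   chapter|
|program rock    |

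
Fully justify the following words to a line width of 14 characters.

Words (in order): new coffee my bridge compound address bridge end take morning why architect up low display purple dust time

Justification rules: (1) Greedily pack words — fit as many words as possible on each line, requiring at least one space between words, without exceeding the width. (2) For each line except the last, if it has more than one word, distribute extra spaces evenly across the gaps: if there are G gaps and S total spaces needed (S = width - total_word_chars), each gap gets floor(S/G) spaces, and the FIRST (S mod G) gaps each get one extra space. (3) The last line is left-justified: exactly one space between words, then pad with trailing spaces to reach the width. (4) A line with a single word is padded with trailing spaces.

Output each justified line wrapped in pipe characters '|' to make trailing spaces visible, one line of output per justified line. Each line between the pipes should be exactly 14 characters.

Line 1: ['new', 'coffee', 'my'] (min_width=13, slack=1)
Line 2: ['bridge'] (min_width=6, slack=8)
Line 3: ['compound'] (min_width=8, slack=6)
Line 4: ['address', 'bridge'] (min_width=14, slack=0)
Line 5: ['end', 'take'] (min_width=8, slack=6)
Line 6: ['morning', 'why'] (min_width=11, slack=3)
Line 7: ['architect', 'up'] (min_width=12, slack=2)
Line 8: ['low', 'display'] (min_width=11, slack=3)
Line 9: ['purple', 'dust'] (min_width=11, slack=3)
Line 10: ['time'] (min_width=4, slack=10)

Answer: |new  coffee my|
|bridge        |
|compound      |
|address bridge|
|end       take|
|morning    why|
|architect   up|
|low    display|
|purple    dust|
|time          |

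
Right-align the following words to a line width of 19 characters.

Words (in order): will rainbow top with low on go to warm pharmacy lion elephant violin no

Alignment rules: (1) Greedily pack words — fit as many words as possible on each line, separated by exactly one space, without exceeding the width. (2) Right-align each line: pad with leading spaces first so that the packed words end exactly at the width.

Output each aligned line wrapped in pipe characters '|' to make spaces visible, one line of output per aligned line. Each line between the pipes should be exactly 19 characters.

Answer: |   will rainbow top|
|  with low on go to|
| warm pharmacy lion|
| elephant violin no|

Derivation:
Line 1: ['will', 'rainbow', 'top'] (min_width=16, slack=3)
Line 2: ['with', 'low', 'on', 'go', 'to'] (min_width=17, slack=2)
Line 3: ['warm', 'pharmacy', 'lion'] (min_width=18, slack=1)
Line 4: ['elephant', 'violin', 'no'] (min_width=18, slack=1)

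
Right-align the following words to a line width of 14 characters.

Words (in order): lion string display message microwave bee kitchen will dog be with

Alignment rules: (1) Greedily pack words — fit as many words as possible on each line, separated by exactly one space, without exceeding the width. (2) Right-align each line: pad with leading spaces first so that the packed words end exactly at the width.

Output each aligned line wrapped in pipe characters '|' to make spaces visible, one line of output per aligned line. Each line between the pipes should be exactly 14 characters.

Answer: |   lion string|
|       display|
|       message|
| microwave bee|
|  kitchen will|
|   dog be with|

Derivation:
Line 1: ['lion', 'string'] (min_width=11, slack=3)
Line 2: ['display'] (min_width=7, slack=7)
Line 3: ['message'] (min_width=7, slack=7)
Line 4: ['microwave', 'bee'] (min_width=13, slack=1)
Line 5: ['kitchen', 'will'] (min_width=12, slack=2)
Line 6: ['dog', 'be', 'with'] (min_width=11, slack=3)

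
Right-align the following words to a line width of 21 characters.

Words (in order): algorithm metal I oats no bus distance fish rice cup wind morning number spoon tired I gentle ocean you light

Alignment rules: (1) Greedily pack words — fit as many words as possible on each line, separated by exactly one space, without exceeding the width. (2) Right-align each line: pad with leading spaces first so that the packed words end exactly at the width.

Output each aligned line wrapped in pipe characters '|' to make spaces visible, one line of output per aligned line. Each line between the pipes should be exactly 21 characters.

Answer: |    algorithm metal I|
| oats no bus distance|
|   fish rice cup wind|
| morning number spoon|
| tired I gentle ocean|
|            you light|

Derivation:
Line 1: ['algorithm', 'metal', 'I'] (min_width=17, slack=4)
Line 2: ['oats', 'no', 'bus', 'distance'] (min_width=20, slack=1)
Line 3: ['fish', 'rice', 'cup', 'wind'] (min_width=18, slack=3)
Line 4: ['morning', 'number', 'spoon'] (min_width=20, slack=1)
Line 5: ['tired', 'I', 'gentle', 'ocean'] (min_width=20, slack=1)
Line 6: ['you', 'light'] (min_width=9, slack=12)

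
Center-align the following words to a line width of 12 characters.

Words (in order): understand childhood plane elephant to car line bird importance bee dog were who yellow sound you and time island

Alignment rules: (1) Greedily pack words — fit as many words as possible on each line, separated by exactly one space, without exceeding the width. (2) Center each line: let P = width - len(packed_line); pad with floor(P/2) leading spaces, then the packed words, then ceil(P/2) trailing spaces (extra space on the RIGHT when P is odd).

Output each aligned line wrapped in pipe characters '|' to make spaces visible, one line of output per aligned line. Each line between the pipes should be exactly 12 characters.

Line 1: ['understand'] (min_width=10, slack=2)
Line 2: ['childhood'] (min_width=9, slack=3)
Line 3: ['plane'] (min_width=5, slack=7)
Line 4: ['elephant', 'to'] (min_width=11, slack=1)
Line 5: ['car', 'line'] (min_width=8, slack=4)
Line 6: ['bird'] (min_width=4, slack=8)
Line 7: ['importance'] (min_width=10, slack=2)
Line 8: ['bee', 'dog', 'were'] (min_width=12, slack=0)
Line 9: ['who', 'yellow'] (min_width=10, slack=2)
Line 10: ['sound', 'you'] (min_width=9, slack=3)
Line 11: ['and', 'time'] (min_width=8, slack=4)
Line 12: ['island'] (min_width=6, slack=6)

Answer: | understand |
| childhood  |
|   plane    |
|elephant to |
|  car line  |
|    bird    |
| importance |
|bee dog were|
| who yellow |
| sound you  |
|  and time  |
|   island   |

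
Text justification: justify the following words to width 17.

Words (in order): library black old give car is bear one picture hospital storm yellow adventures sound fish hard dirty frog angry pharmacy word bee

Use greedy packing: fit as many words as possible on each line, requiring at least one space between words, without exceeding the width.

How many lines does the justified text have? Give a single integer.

Answer: 8

Derivation:
Line 1: ['library', 'black', 'old'] (min_width=17, slack=0)
Line 2: ['give', 'car', 'is', 'bear'] (min_width=16, slack=1)
Line 3: ['one', 'picture'] (min_width=11, slack=6)
Line 4: ['hospital', 'storm'] (min_width=14, slack=3)
Line 5: ['yellow', 'adventures'] (min_width=17, slack=0)
Line 6: ['sound', 'fish', 'hard'] (min_width=15, slack=2)
Line 7: ['dirty', 'frog', 'angry'] (min_width=16, slack=1)
Line 8: ['pharmacy', 'word', 'bee'] (min_width=17, slack=0)
Total lines: 8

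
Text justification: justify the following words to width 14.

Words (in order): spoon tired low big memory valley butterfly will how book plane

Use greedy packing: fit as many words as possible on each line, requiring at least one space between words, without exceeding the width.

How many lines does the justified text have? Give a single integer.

Answer: 5

Derivation:
Line 1: ['spoon', 'tired'] (min_width=11, slack=3)
Line 2: ['low', 'big', 'memory'] (min_width=14, slack=0)
Line 3: ['valley'] (min_width=6, slack=8)
Line 4: ['butterfly', 'will'] (min_width=14, slack=0)
Line 5: ['how', 'book', 'plane'] (min_width=14, slack=0)
Total lines: 5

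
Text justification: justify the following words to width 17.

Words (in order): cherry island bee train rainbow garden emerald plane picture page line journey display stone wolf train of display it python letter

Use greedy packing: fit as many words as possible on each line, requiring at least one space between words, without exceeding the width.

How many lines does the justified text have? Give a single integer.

Answer: 9

Derivation:
Line 1: ['cherry', 'island', 'bee'] (min_width=17, slack=0)
Line 2: ['train', 'rainbow'] (min_width=13, slack=4)
Line 3: ['garden', 'emerald'] (min_width=14, slack=3)
Line 4: ['plane', 'picture'] (min_width=13, slack=4)
Line 5: ['page', 'line', 'journey'] (min_width=17, slack=0)
Line 6: ['display', 'stone'] (min_width=13, slack=4)
Line 7: ['wolf', 'train', 'of'] (min_width=13, slack=4)
Line 8: ['display', 'it', 'python'] (min_width=17, slack=0)
Line 9: ['letter'] (min_width=6, slack=11)
Total lines: 9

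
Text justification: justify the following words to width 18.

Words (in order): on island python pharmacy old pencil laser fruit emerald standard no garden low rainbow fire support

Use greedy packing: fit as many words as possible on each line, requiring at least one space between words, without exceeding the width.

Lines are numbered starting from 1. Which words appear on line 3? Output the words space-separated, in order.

Answer: pencil laser fruit

Derivation:
Line 1: ['on', 'island', 'python'] (min_width=16, slack=2)
Line 2: ['pharmacy', 'old'] (min_width=12, slack=6)
Line 3: ['pencil', 'laser', 'fruit'] (min_width=18, slack=0)
Line 4: ['emerald', 'standard'] (min_width=16, slack=2)
Line 5: ['no', 'garden', 'low'] (min_width=13, slack=5)
Line 6: ['rainbow', 'fire'] (min_width=12, slack=6)
Line 7: ['support'] (min_width=7, slack=11)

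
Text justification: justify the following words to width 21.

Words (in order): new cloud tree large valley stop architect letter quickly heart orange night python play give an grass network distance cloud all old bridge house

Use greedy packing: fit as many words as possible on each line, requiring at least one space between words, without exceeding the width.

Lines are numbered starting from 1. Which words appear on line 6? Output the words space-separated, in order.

Answer: network distance

Derivation:
Line 1: ['new', 'cloud', 'tree', 'large'] (min_width=20, slack=1)
Line 2: ['valley', 'stop', 'architect'] (min_width=21, slack=0)
Line 3: ['letter', 'quickly', 'heart'] (min_width=20, slack=1)
Line 4: ['orange', 'night', 'python'] (min_width=19, slack=2)
Line 5: ['play', 'give', 'an', 'grass'] (min_width=18, slack=3)
Line 6: ['network', 'distance'] (min_width=16, slack=5)
Line 7: ['cloud', 'all', 'old', 'bridge'] (min_width=20, slack=1)
Line 8: ['house'] (min_width=5, slack=16)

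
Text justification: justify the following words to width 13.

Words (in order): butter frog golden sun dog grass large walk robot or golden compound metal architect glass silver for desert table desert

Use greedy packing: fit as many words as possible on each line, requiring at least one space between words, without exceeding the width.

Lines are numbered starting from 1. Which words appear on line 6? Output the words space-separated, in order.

Line 1: ['butter', 'frog'] (min_width=11, slack=2)
Line 2: ['golden', 'sun'] (min_width=10, slack=3)
Line 3: ['dog', 'grass'] (min_width=9, slack=4)
Line 4: ['large', 'walk'] (min_width=10, slack=3)
Line 5: ['robot', 'or'] (min_width=8, slack=5)
Line 6: ['golden'] (min_width=6, slack=7)
Line 7: ['compound'] (min_width=8, slack=5)
Line 8: ['metal'] (min_width=5, slack=8)
Line 9: ['architect'] (min_width=9, slack=4)
Line 10: ['glass', 'silver'] (min_width=12, slack=1)
Line 11: ['for', 'desert'] (min_width=10, slack=3)
Line 12: ['table', 'desert'] (min_width=12, slack=1)

Answer: golden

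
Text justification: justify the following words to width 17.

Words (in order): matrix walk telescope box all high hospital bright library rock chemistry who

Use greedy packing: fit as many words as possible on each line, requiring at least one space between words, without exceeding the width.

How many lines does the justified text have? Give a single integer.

Line 1: ['matrix', 'walk'] (min_width=11, slack=6)
Line 2: ['telescope', 'box', 'all'] (min_width=17, slack=0)
Line 3: ['high', 'hospital'] (min_width=13, slack=4)
Line 4: ['bright', 'library'] (min_width=14, slack=3)
Line 5: ['rock', 'chemistry'] (min_width=14, slack=3)
Line 6: ['who'] (min_width=3, slack=14)
Total lines: 6

Answer: 6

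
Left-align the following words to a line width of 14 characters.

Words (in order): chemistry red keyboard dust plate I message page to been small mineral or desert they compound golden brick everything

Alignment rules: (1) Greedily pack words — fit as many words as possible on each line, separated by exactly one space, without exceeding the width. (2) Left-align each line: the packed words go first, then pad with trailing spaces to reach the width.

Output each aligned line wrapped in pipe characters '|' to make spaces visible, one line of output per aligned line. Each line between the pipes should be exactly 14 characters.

Line 1: ['chemistry', 'red'] (min_width=13, slack=1)
Line 2: ['keyboard', 'dust'] (min_width=13, slack=1)
Line 3: ['plate', 'I'] (min_width=7, slack=7)
Line 4: ['message', 'page'] (min_width=12, slack=2)
Line 5: ['to', 'been', 'small'] (min_width=13, slack=1)
Line 6: ['mineral', 'or'] (min_width=10, slack=4)
Line 7: ['desert', 'they'] (min_width=11, slack=3)
Line 8: ['compound'] (min_width=8, slack=6)
Line 9: ['golden', 'brick'] (min_width=12, slack=2)
Line 10: ['everything'] (min_width=10, slack=4)

Answer: |chemistry red |
|keyboard dust |
|plate I       |
|message page  |
|to been small |
|mineral or    |
|desert they   |
|compound      |
|golden brick  |
|everything    |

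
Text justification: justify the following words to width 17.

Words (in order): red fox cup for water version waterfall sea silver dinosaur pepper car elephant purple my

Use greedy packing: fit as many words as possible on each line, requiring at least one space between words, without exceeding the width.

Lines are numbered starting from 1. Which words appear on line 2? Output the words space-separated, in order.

Line 1: ['red', 'fox', 'cup', 'for'] (min_width=15, slack=2)
Line 2: ['water', 'version'] (min_width=13, slack=4)
Line 3: ['waterfall', 'sea'] (min_width=13, slack=4)
Line 4: ['silver', 'dinosaur'] (min_width=15, slack=2)
Line 5: ['pepper', 'car'] (min_width=10, slack=7)
Line 6: ['elephant', 'purple'] (min_width=15, slack=2)
Line 7: ['my'] (min_width=2, slack=15)

Answer: water version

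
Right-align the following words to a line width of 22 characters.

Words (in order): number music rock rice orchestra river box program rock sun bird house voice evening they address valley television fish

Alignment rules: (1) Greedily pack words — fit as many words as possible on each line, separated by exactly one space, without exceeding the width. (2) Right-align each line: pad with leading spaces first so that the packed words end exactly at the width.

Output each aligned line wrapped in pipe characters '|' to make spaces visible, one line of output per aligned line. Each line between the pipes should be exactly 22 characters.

Line 1: ['number', 'music', 'rock', 'rice'] (min_width=22, slack=0)
Line 2: ['orchestra', 'river', 'box'] (min_width=19, slack=3)
Line 3: ['program', 'rock', 'sun', 'bird'] (min_width=21, slack=1)
Line 4: ['house', 'voice', 'evening'] (min_width=19, slack=3)
Line 5: ['they', 'address', 'valley'] (min_width=19, slack=3)
Line 6: ['television', 'fish'] (min_width=15, slack=7)

Answer: |number music rock rice|
|   orchestra river box|
| program rock sun bird|
|   house voice evening|
|   they address valley|
|       television fish|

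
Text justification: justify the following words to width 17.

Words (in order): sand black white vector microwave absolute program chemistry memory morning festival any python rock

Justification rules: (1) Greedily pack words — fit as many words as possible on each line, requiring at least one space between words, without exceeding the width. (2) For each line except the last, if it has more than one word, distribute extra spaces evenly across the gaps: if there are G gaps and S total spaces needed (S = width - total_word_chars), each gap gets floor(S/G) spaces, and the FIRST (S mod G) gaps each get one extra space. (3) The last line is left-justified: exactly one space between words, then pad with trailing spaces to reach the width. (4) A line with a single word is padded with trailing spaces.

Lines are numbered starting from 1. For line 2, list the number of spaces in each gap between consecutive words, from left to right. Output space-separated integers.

Answer: 2

Derivation:
Line 1: ['sand', 'black', 'white'] (min_width=16, slack=1)
Line 2: ['vector', 'microwave'] (min_width=16, slack=1)
Line 3: ['absolute', 'program'] (min_width=16, slack=1)
Line 4: ['chemistry', 'memory'] (min_width=16, slack=1)
Line 5: ['morning', 'festival'] (min_width=16, slack=1)
Line 6: ['any', 'python', 'rock'] (min_width=15, slack=2)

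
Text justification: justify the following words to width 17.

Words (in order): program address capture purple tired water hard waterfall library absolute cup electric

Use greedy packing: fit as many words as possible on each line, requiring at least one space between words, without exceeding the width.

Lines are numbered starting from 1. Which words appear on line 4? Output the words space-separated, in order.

Line 1: ['program', 'address'] (min_width=15, slack=2)
Line 2: ['capture', 'purple'] (min_width=14, slack=3)
Line 3: ['tired', 'water', 'hard'] (min_width=16, slack=1)
Line 4: ['waterfall', 'library'] (min_width=17, slack=0)
Line 5: ['absolute', 'cup'] (min_width=12, slack=5)
Line 6: ['electric'] (min_width=8, slack=9)

Answer: waterfall library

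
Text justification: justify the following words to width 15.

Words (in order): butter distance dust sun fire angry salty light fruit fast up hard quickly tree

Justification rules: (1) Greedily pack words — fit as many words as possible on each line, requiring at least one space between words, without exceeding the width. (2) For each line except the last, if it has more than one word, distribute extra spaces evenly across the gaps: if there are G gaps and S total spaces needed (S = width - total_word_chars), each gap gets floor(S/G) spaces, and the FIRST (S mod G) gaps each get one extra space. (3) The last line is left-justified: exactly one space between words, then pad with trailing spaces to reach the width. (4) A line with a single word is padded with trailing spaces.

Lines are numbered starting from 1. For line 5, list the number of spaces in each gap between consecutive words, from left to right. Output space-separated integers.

Line 1: ['butter', 'distance'] (min_width=15, slack=0)
Line 2: ['dust', 'sun', 'fire'] (min_width=13, slack=2)
Line 3: ['angry', 'salty'] (min_width=11, slack=4)
Line 4: ['light', 'fruit'] (min_width=11, slack=4)
Line 5: ['fast', 'up', 'hard'] (min_width=12, slack=3)
Line 6: ['quickly', 'tree'] (min_width=12, slack=3)

Answer: 3 2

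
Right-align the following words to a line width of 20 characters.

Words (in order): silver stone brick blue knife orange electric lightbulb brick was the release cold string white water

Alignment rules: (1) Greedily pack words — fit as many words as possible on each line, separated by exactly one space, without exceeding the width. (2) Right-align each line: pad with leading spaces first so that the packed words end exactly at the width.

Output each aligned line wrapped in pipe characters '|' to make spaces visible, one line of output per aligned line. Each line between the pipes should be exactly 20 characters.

Answer: |  silver stone brick|
|   blue knife orange|
|  electric lightbulb|
|       brick was the|
| release cold string|
|         white water|

Derivation:
Line 1: ['silver', 'stone', 'brick'] (min_width=18, slack=2)
Line 2: ['blue', 'knife', 'orange'] (min_width=17, slack=3)
Line 3: ['electric', 'lightbulb'] (min_width=18, slack=2)
Line 4: ['brick', 'was', 'the'] (min_width=13, slack=7)
Line 5: ['release', 'cold', 'string'] (min_width=19, slack=1)
Line 6: ['white', 'water'] (min_width=11, slack=9)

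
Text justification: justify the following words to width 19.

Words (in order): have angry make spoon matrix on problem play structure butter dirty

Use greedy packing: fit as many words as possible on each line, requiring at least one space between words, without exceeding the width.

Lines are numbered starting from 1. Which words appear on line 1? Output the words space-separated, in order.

Line 1: ['have', 'angry', 'make'] (min_width=15, slack=4)
Line 2: ['spoon', 'matrix', 'on'] (min_width=15, slack=4)
Line 3: ['problem', 'play'] (min_width=12, slack=7)
Line 4: ['structure', 'butter'] (min_width=16, slack=3)
Line 5: ['dirty'] (min_width=5, slack=14)

Answer: have angry make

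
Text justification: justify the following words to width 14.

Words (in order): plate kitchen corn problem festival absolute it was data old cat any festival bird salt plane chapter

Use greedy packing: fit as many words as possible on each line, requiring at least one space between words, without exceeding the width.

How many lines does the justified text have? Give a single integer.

Line 1: ['plate', 'kitchen'] (min_width=13, slack=1)
Line 2: ['corn', 'problem'] (min_width=12, slack=2)
Line 3: ['festival'] (min_width=8, slack=6)
Line 4: ['absolute', 'it'] (min_width=11, slack=3)
Line 5: ['was', 'data', 'old'] (min_width=12, slack=2)
Line 6: ['cat', 'any'] (min_width=7, slack=7)
Line 7: ['festival', 'bird'] (min_width=13, slack=1)
Line 8: ['salt', 'plane'] (min_width=10, slack=4)
Line 9: ['chapter'] (min_width=7, slack=7)
Total lines: 9

Answer: 9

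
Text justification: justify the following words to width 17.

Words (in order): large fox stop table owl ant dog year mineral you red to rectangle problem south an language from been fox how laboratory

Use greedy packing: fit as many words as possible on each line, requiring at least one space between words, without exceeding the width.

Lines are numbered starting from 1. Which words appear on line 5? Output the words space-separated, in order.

Line 1: ['large', 'fox', 'stop'] (min_width=14, slack=3)
Line 2: ['table', 'owl', 'ant', 'dog'] (min_width=17, slack=0)
Line 3: ['year', 'mineral', 'you'] (min_width=16, slack=1)
Line 4: ['red', 'to', 'rectangle'] (min_width=16, slack=1)
Line 5: ['problem', 'south', 'an'] (min_width=16, slack=1)
Line 6: ['language', 'from'] (min_width=13, slack=4)
Line 7: ['been', 'fox', 'how'] (min_width=12, slack=5)
Line 8: ['laboratory'] (min_width=10, slack=7)

Answer: problem south an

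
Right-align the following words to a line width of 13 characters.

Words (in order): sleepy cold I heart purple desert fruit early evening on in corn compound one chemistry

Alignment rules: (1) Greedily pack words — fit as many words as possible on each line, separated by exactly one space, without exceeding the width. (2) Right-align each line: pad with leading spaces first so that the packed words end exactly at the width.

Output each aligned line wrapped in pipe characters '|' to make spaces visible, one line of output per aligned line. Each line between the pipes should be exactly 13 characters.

Answer: |sleepy cold I|
| heart purple|
| desert fruit|
|early evening|
|   on in corn|
| compound one|
|    chemistry|

Derivation:
Line 1: ['sleepy', 'cold', 'I'] (min_width=13, slack=0)
Line 2: ['heart', 'purple'] (min_width=12, slack=1)
Line 3: ['desert', 'fruit'] (min_width=12, slack=1)
Line 4: ['early', 'evening'] (min_width=13, slack=0)
Line 5: ['on', 'in', 'corn'] (min_width=10, slack=3)
Line 6: ['compound', 'one'] (min_width=12, slack=1)
Line 7: ['chemistry'] (min_width=9, slack=4)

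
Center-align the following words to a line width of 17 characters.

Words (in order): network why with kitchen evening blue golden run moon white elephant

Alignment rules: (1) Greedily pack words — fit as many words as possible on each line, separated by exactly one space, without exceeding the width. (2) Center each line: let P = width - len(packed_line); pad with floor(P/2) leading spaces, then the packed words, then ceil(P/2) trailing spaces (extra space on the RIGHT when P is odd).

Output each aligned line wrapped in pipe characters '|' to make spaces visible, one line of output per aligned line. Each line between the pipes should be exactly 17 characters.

Answer: |network why with |
| kitchen evening |
| blue golden run |
|   moon white    |
|    elephant     |

Derivation:
Line 1: ['network', 'why', 'with'] (min_width=16, slack=1)
Line 2: ['kitchen', 'evening'] (min_width=15, slack=2)
Line 3: ['blue', 'golden', 'run'] (min_width=15, slack=2)
Line 4: ['moon', 'white'] (min_width=10, slack=7)
Line 5: ['elephant'] (min_width=8, slack=9)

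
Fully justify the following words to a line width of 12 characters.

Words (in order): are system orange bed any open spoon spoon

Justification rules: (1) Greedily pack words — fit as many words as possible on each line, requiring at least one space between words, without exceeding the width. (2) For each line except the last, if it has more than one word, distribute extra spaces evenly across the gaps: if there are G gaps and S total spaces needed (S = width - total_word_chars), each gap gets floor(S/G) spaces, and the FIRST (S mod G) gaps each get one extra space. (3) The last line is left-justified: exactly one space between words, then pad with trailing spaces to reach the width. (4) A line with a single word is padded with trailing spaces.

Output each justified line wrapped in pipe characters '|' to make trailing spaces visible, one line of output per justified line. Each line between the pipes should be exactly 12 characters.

Line 1: ['are', 'system'] (min_width=10, slack=2)
Line 2: ['orange', 'bed'] (min_width=10, slack=2)
Line 3: ['any', 'open'] (min_width=8, slack=4)
Line 4: ['spoon', 'spoon'] (min_width=11, slack=1)

Answer: |are   system|
|orange   bed|
|any     open|
|spoon spoon |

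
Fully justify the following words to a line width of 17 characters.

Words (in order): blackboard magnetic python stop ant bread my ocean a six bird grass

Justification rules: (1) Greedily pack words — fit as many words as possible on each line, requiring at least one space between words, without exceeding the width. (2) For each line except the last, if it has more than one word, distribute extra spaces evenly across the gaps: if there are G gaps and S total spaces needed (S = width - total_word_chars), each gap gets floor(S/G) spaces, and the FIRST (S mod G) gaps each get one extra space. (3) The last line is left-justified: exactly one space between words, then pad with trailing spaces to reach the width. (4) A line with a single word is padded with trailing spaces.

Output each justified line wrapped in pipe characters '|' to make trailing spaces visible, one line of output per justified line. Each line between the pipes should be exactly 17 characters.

Answer: |blackboard       |
|magnetic   python|
|stop ant bread my|
|ocean  a six bird|
|grass            |

Derivation:
Line 1: ['blackboard'] (min_width=10, slack=7)
Line 2: ['magnetic', 'python'] (min_width=15, slack=2)
Line 3: ['stop', 'ant', 'bread', 'my'] (min_width=17, slack=0)
Line 4: ['ocean', 'a', 'six', 'bird'] (min_width=16, slack=1)
Line 5: ['grass'] (min_width=5, slack=12)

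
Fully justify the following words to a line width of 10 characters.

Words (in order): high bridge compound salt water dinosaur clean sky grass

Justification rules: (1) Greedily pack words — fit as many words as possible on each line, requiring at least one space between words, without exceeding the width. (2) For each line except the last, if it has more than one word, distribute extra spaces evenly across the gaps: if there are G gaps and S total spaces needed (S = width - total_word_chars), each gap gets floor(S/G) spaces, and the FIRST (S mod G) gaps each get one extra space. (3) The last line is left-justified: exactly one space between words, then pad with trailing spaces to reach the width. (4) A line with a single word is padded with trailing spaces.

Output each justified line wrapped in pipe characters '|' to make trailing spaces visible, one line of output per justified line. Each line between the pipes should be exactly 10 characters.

Line 1: ['high'] (min_width=4, slack=6)
Line 2: ['bridge'] (min_width=6, slack=4)
Line 3: ['compound'] (min_width=8, slack=2)
Line 4: ['salt', 'water'] (min_width=10, slack=0)
Line 5: ['dinosaur'] (min_width=8, slack=2)
Line 6: ['clean', 'sky'] (min_width=9, slack=1)
Line 7: ['grass'] (min_width=5, slack=5)

Answer: |high      |
|bridge    |
|compound  |
|salt water|
|dinosaur  |
|clean  sky|
|grass     |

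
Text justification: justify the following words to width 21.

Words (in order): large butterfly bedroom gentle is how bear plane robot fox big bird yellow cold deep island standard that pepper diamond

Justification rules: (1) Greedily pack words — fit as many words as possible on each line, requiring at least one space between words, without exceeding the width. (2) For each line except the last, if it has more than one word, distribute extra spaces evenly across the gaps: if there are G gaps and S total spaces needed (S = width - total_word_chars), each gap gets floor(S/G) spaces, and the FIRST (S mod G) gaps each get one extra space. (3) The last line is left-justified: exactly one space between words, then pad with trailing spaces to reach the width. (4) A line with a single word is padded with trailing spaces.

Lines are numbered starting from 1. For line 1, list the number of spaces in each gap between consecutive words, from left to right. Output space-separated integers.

Line 1: ['large', 'butterfly'] (min_width=15, slack=6)
Line 2: ['bedroom', 'gentle', 'is', 'how'] (min_width=21, slack=0)
Line 3: ['bear', 'plane', 'robot', 'fox'] (min_width=20, slack=1)
Line 4: ['big', 'bird', 'yellow', 'cold'] (min_width=20, slack=1)
Line 5: ['deep', 'island', 'standard'] (min_width=20, slack=1)
Line 6: ['that', 'pepper', 'diamond'] (min_width=19, slack=2)

Answer: 7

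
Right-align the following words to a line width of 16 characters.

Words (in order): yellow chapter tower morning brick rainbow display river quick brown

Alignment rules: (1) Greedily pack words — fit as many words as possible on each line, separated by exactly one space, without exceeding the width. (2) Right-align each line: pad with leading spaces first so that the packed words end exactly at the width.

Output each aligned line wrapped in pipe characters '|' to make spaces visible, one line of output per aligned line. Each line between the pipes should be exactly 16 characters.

Line 1: ['yellow', 'chapter'] (min_width=14, slack=2)
Line 2: ['tower', 'morning'] (min_width=13, slack=3)
Line 3: ['brick', 'rainbow'] (min_width=13, slack=3)
Line 4: ['display', 'river'] (min_width=13, slack=3)
Line 5: ['quick', 'brown'] (min_width=11, slack=5)

Answer: |  yellow chapter|
|   tower morning|
|   brick rainbow|
|   display river|
|     quick brown|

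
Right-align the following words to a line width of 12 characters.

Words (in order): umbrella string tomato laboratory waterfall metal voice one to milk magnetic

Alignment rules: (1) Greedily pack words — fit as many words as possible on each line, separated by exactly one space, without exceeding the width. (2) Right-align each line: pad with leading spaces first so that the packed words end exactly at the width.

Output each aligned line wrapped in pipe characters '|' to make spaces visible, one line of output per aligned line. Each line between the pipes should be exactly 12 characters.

Line 1: ['umbrella'] (min_width=8, slack=4)
Line 2: ['string'] (min_width=6, slack=6)
Line 3: ['tomato'] (min_width=6, slack=6)
Line 4: ['laboratory'] (min_width=10, slack=2)
Line 5: ['waterfall'] (min_width=9, slack=3)
Line 6: ['metal', 'voice'] (min_width=11, slack=1)
Line 7: ['one', 'to', 'milk'] (min_width=11, slack=1)
Line 8: ['magnetic'] (min_width=8, slack=4)

Answer: |    umbrella|
|      string|
|      tomato|
|  laboratory|
|   waterfall|
| metal voice|
| one to milk|
|    magnetic|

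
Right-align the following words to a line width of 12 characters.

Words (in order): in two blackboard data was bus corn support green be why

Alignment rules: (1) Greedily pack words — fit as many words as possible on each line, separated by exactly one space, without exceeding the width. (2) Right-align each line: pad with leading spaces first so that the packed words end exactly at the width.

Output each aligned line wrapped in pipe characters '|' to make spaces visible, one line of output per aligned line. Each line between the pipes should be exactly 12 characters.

Line 1: ['in', 'two'] (min_width=6, slack=6)
Line 2: ['blackboard'] (min_width=10, slack=2)
Line 3: ['data', 'was', 'bus'] (min_width=12, slack=0)
Line 4: ['corn', 'support'] (min_width=12, slack=0)
Line 5: ['green', 'be', 'why'] (min_width=12, slack=0)

Answer: |      in two|
|  blackboard|
|data was bus|
|corn support|
|green be why|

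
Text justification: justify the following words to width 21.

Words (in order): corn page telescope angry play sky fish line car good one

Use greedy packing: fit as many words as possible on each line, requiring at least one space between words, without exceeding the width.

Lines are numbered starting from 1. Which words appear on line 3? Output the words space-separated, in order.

Line 1: ['corn', 'page', 'telescope'] (min_width=19, slack=2)
Line 2: ['angry', 'play', 'sky', 'fish'] (min_width=19, slack=2)
Line 3: ['line', 'car', 'good', 'one'] (min_width=17, slack=4)

Answer: line car good one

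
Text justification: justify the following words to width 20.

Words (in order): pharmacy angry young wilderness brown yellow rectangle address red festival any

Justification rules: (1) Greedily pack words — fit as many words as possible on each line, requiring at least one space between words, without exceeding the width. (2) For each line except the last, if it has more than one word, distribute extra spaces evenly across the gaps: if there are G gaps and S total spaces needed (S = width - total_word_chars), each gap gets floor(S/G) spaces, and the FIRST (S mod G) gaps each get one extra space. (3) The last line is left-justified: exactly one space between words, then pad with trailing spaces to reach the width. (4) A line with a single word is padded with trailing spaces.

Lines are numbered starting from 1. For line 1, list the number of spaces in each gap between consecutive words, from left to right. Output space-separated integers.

Answer: 1 1

Derivation:
Line 1: ['pharmacy', 'angry', 'young'] (min_width=20, slack=0)
Line 2: ['wilderness', 'brown'] (min_width=16, slack=4)
Line 3: ['yellow', 'rectangle'] (min_width=16, slack=4)
Line 4: ['address', 'red', 'festival'] (min_width=20, slack=0)
Line 5: ['any'] (min_width=3, slack=17)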